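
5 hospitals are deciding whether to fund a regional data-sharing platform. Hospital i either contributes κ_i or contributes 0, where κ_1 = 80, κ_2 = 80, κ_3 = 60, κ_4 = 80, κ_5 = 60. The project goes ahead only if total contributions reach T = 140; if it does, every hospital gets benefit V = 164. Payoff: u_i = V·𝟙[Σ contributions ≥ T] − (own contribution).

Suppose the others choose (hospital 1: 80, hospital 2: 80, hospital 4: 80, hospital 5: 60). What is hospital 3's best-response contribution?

Others' total = 300 ≥ 140; contributing adds cost 60 for no extra benefit.
Best response: 0.

0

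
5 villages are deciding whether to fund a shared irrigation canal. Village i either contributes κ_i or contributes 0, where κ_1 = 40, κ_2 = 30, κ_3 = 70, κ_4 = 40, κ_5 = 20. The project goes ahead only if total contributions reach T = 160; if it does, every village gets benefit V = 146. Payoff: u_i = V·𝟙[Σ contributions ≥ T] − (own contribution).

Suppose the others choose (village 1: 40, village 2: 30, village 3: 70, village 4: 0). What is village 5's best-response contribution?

20

Others' total = 140. Contributing 20 brings total to 160 ≥ 160: gain V − κ_5 = 126.
Best response: 20.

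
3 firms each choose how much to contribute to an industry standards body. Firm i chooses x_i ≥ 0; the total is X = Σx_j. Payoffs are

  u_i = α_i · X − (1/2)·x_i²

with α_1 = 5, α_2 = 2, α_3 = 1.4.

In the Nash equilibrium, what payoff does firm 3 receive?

Firm i's FOC: ∂u_i/∂x_i = α_i − x_i = 0, so x_i* = α_i.
NE contributions = (5, 2, 1.4); X = 8.4.
u_3 = α_3·X − ½·(x_3)² = 1.4·8.4 − ½·1.4² = 10.78.

10.78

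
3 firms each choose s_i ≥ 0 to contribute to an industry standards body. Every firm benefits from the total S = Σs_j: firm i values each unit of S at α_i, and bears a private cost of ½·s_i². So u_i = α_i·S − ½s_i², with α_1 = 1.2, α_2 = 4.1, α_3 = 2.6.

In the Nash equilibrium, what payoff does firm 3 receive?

17.16

Firm i's FOC: ∂u_i/∂s_i = α_i − s_i = 0, so s_i* = α_i.
NE contributions = (1.2, 4.1, 2.6); S = 7.9.
u_3 = α_3·S − ½·(s_3)² = 2.6·7.9 − ½·2.6² = 17.16.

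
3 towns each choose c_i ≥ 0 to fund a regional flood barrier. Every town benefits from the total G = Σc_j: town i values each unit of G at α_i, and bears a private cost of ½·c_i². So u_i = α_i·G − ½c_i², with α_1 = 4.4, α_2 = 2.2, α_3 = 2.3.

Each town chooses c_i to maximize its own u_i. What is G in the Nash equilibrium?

Town i's FOC: ∂u_i/∂c_i = α_i − c_i = 0, so c_i* = α_i.
NE contributions = (4.4, 2.2, 2.3); G = 8.9.

8.9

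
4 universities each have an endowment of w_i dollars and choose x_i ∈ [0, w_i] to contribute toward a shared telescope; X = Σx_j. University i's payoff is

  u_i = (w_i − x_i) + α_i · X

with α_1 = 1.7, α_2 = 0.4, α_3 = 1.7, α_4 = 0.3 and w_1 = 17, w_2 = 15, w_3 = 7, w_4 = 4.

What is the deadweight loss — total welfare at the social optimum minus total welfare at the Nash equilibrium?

∂u_i/∂x_i = α_i − 1, so university i contributes w_i if α_i > 1, else 0.
α_i > 1 for i ∈ {1, 3}; NE contributions (17, 0, 7, 0), X = 24.
W^NE = Σw_i − X^NE + (Σα_i)·X^NE = 43 + 3.1·24 = 117.4.
Planner: ∂(Σu_j)/∂x_i = Σα_j − 1 = 3.1 > 0, so everyone contributes w_i; X^SO = 43, W^SO = 43 + 3.1·43 = 176.3.
Deadweight loss = 58.9.

58.9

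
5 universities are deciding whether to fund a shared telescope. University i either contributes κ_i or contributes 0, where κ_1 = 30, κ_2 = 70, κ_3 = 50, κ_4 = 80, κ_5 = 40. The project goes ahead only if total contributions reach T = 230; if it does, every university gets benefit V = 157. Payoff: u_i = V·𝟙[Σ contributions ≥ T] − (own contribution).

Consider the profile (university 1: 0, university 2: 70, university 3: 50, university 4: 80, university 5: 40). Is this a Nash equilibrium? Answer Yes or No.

Yes

Total = 240 ≥ 230: provided.
University 1 (pledges 0, payoff 157): pledging 30 → total 270, payoff 127. No gain.
University 2 (pledges 70, payoff 87): dropping to 0 → total 170, payoff 0. No gain.
University 3 (pledges 50, payoff 107): dropping to 0 → total 190, payoff 0. No gain.
University 4 (pledges 80, payoff 77): dropping to 0 → total 160, payoff 0. No gain.
University 5 (pledges 40, payoff 117): dropping to 0 → total 200, payoff 0. No gain.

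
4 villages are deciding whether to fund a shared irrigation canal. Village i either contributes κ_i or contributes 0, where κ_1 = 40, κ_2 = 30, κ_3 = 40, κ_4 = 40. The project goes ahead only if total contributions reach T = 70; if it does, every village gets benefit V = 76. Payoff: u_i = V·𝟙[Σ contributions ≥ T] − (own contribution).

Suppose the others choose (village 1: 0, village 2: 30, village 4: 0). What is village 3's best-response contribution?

Others' total = 30. Contributing 40 brings total to 70 ≥ 70: gain V − κ_3 = 36.
Best response: 40.

40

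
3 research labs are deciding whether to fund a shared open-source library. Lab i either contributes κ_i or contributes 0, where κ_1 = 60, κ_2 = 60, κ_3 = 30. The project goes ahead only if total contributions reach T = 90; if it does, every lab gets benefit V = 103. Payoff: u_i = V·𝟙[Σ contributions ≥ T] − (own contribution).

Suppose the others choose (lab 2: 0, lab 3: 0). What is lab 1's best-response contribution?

0

Others' total = 0. Even contributing 60 gives 60 < 90: no benefit either way.
Best response: 0.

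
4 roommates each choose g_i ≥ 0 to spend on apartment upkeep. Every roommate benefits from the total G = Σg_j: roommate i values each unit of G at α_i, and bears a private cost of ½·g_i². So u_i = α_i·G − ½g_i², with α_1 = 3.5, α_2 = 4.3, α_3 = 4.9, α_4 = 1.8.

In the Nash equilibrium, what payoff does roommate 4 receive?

24.48

Roommate i's FOC: ∂u_i/∂g_i = α_i − g_i = 0, so g_i* = α_i.
NE contributions = (3.5, 4.3, 4.9, 1.8); G = 14.5.
u_4 = α_4·G − ½·(g_4)² = 1.8·14.5 − ½·1.8² = 24.48.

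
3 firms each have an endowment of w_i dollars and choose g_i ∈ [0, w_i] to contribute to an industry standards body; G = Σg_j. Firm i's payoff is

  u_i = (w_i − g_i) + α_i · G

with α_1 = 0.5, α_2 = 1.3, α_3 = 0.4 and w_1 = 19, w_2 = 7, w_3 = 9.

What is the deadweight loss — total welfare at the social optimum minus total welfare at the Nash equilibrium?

33.6

∂u_i/∂g_i = α_i − 1, so firm i contributes w_i if α_i > 1, else 0.
α_i > 1 for i ∈ {2}; NE contributions (0, 7, 0), G = 7.
W^NE = Σw_i − G^NE + (Σα_i)·G^NE = 35 + 1.2·7 = 43.4.
Planner: ∂(Σu_j)/∂g_i = Σα_j − 1 = 1.2 > 0, so everyone contributes w_i; G^SO = 35, W^SO = 35 + 1.2·35 = 77.
Deadweight loss = 33.6.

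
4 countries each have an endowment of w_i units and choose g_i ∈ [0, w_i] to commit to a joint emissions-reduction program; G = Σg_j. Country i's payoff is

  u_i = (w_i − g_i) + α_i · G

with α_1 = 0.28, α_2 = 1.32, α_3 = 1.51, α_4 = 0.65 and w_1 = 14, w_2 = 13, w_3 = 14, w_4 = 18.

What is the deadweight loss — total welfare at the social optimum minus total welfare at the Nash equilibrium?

88.32

∂u_i/∂g_i = α_i − 1, so country i contributes w_i if α_i > 1, else 0.
α_i > 1 for i ∈ {2, 3}; NE contributions (0, 13, 14, 0), G = 27.
W^NE = Σw_i − G^NE + (Σα_i)·G^NE = 59 + 2.76·27 = 133.52.
Planner: ∂(Σu_j)/∂g_i = Σα_j − 1 = 2.76 > 0, so everyone contributes w_i; G^SO = 59, W^SO = 59 + 2.76·59 = 221.84.
Deadweight loss = 88.32.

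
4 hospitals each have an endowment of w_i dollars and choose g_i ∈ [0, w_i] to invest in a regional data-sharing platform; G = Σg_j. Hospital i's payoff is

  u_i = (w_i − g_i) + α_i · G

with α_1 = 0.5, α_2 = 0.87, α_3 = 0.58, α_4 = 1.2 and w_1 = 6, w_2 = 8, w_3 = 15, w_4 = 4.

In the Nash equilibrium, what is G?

∂u_i/∂g_i = α_i − 1, so hospital i contributes w_i if α_i > 1, else 0.
α_i > 1 for i ∈ {4}; NE contributions (0, 0, 0, 4), G = 4.

4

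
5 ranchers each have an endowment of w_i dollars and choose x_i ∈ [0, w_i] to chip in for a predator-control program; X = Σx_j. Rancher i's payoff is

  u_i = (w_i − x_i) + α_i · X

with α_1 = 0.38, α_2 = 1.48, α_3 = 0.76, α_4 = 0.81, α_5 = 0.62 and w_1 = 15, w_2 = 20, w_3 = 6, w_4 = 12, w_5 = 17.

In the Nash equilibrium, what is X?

20

∂u_i/∂x_i = α_i − 1, so rancher i contributes w_i if α_i > 1, else 0.
α_i > 1 for i ∈ {2}; NE contributions (0, 20, 0, 0, 0), X = 20.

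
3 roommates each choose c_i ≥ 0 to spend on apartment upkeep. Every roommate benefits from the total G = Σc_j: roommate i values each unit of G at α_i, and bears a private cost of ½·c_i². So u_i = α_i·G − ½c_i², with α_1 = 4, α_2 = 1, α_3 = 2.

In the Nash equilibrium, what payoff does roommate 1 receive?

20

Roommate i's FOC: ∂u_i/∂c_i = α_i − c_i = 0, so c_i* = α_i.
NE contributions = (4, 1, 2); G = 7.
u_1 = α_1·G − ½·(c_1)² = 4·7 − ½·4² = 20.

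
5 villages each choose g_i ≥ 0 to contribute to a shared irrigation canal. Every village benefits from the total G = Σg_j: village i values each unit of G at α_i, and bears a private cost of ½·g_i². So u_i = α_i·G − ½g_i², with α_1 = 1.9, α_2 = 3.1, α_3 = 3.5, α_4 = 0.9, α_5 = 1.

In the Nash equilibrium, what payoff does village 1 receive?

Village i's FOC: ∂u_i/∂g_i = α_i − g_i = 0, so g_i* = α_i.
NE contributions = (1.9, 3.1, 3.5, 0.9, 1); G = 10.4.
u_1 = α_1·G − ½·(g_1)² = 1.9·10.4 − ½·1.9² = 17.955.

17.955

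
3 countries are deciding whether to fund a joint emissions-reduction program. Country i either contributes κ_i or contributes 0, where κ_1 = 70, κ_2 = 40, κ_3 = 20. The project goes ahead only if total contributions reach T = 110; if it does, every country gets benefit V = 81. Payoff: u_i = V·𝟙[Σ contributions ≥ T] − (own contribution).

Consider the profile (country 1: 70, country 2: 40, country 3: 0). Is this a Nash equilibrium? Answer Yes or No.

Total = 110 ≥ 110: provided.
Country 1 (pledges 70, payoff 11): dropping to 0 → total 40, payoff 0. No gain.
Country 2 (pledges 40, payoff 41): dropping to 0 → total 70, payoff 0. No gain.
Country 3 (pledges 0, payoff 81): pledging 20 → total 130, payoff 61. No gain.

Yes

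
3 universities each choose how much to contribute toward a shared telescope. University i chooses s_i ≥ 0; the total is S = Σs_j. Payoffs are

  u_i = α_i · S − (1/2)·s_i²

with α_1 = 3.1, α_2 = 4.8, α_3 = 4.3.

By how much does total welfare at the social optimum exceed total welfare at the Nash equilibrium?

99.99

University i's FOC: ∂u_i/∂s_i = α_i − s_i = 0, so s_i* = α_i.
NE contributions = (3.1, 4.8, 4.3); S = 12.2.
W^NE = (Σα)·S − ½Σα_i² = 12.2² − ½·51.14 = 123.27.
Planner sets s_i = Σα_j = 12.2 for every i, so S^SO = 3·12.2 = 36.6.
W^SO = (Σα)·S^SO − ½·3·(Σα)² = (3/2)·12.2² = 223.26.
Deadweight loss = W^SO − W^NE = 99.99.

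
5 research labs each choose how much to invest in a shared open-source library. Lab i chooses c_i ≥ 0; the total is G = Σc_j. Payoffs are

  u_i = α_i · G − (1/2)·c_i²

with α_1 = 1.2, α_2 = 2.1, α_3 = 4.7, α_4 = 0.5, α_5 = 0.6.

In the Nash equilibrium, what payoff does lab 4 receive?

Lab i's FOC: ∂u_i/∂c_i = α_i − c_i = 0, so c_i* = α_i.
NE contributions = (1.2, 2.1, 4.7, 0.5, 0.6); G = 9.1.
u_4 = α_4·G − ½·(c_4)² = 0.5·9.1 − ½·0.5² = 4.425.

4.425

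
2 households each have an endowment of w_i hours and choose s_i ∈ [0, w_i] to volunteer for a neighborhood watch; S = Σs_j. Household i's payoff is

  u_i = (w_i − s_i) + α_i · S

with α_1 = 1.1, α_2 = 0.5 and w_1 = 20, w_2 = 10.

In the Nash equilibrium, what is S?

∂u_i/∂s_i = α_i − 1, so household i contributes w_i if α_i > 1, else 0.
α_i > 1 for i ∈ {1}; NE contributions (20, 0), S = 20.

20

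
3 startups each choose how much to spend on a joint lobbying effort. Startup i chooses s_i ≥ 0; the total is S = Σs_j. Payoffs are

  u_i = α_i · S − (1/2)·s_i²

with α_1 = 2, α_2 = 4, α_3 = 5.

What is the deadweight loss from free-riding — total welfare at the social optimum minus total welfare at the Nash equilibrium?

Startup i's FOC: ∂u_i/∂s_i = α_i − s_i = 0, so s_i* = α_i.
NE contributions = (2, 4, 5); S = 11.
W^NE = (Σα)·S − ½Σα_i² = 11² − ½·45 = 98.5.
Planner sets s_i = Σα_j = 11 for every i, so S^SO = 3·11 = 33.
W^SO = (Σα)·S^SO − ½·3·(Σα)² = (3/2)·11² = 181.5.
Deadweight loss = W^SO − W^NE = 83.

83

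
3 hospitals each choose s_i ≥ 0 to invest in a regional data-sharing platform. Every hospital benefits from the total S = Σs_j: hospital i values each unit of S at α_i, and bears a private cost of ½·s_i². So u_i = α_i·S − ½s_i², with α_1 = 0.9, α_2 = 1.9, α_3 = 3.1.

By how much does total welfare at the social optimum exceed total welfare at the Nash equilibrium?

Hospital i's FOC: ∂u_i/∂s_i = α_i − s_i = 0, so s_i* = α_i.
NE contributions = (0.9, 1.9, 3.1); S = 5.9.
W^NE = (Σα)·S − ½Σα_i² = 5.9² − ½·14.03 = 27.795.
Planner sets s_i = Σα_j = 5.9 for every i, so S^SO = 3·5.9 = 17.7.
W^SO = (Σα)·S^SO − ½·3·(Σα)² = (3/2)·5.9² = 52.215.
Deadweight loss = W^SO − W^NE = 24.42.

24.42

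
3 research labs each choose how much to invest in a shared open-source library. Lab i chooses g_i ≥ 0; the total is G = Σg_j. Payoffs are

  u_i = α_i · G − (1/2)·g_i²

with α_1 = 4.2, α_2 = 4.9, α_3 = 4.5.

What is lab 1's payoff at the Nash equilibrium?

Lab i's FOC: ∂u_i/∂g_i = α_i − g_i = 0, so g_i* = α_i.
NE contributions = (4.2, 4.9, 4.5); G = 13.6.
u_1 = α_1·G − ½·(g_1)² = 4.2·13.6 − ½·4.2² = 48.3.

48.3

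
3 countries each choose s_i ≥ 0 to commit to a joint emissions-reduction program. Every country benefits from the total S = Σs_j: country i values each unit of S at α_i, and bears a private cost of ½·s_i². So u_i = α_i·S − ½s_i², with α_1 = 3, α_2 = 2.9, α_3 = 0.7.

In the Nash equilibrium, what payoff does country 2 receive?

Country i's FOC: ∂u_i/∂s_i = α_i − s_i = 0, so s_i* = α_i.
NE contributions = (3, 2.9, 0.7); S = 6.6.
u_2 = α_2·S − ½·(s_2)² = 2.9·6.6 − ½·2.9² = 14.935.

14.935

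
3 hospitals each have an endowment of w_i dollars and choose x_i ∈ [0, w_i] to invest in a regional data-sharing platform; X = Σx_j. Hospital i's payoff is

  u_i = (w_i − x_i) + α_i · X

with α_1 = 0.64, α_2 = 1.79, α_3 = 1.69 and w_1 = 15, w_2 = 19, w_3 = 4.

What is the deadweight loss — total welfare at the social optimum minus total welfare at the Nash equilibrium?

∂u_i/∂x_i = α_i − 1, so hospital i contributes w_i if α_i > 1, else 0.
α_i > 1 for i ∈ {2, 3}; NE contributions (0, 19, 4), X = 23.
W^NE = Σw_i − X^NE + (Σα_i)·X^NE = 38 + 3.12·23 = 109.76.
Planner: ∂(Σu_j)/∂x_i = Σα_j − 1 = 3.12 > 0, so everyone contributes w_i; X^SO = 38, W^SO = 38 + 3.12·38 = 156.56.
Deadweight loss = 46.8.

46.8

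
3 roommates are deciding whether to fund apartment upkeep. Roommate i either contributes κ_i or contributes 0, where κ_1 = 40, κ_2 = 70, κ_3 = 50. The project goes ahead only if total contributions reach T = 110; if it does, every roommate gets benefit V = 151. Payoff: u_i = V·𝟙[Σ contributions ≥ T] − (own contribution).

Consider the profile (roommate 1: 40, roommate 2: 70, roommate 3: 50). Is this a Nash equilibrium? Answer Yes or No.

No

Total = 160 ≥ 110: provided.
Roommate 1 (pledges 40, payoff 111): dropping to 0 → total 120, payoff 151. Profitable deviation.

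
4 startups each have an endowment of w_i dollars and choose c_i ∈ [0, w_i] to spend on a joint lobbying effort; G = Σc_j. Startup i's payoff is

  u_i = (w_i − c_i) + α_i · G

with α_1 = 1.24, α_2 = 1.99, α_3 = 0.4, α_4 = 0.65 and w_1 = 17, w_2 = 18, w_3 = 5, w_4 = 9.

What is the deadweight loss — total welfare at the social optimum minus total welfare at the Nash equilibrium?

∂u_i/∂c_i = α_i − 1, so startup i contributes w_i if α_i > 1, else 0.
α_i > 1 for i ∈ {1, 2}; NE contributions (17, 18, 0, 0), G = 35.
W^NE = Σw_i − G^NE + (Σα_i)·G^NE = 49 + 3.28·35 = 163.8.
Planner: ∂(Σu_j)/∂c_i = Σα_j − 1 = 3.28 > 0, so everyone contributes w_i; G^SO = 49, W^SO = 49 + 3.28·49 = 209.72.
Deadweight loss = 45.92.

45.92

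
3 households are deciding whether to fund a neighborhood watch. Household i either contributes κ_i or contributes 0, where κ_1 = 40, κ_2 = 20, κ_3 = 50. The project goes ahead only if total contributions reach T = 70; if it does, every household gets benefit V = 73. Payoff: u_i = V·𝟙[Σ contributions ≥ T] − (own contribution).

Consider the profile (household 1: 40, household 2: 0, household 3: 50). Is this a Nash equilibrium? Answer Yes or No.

Yes

Total = 90 ≥ 70: provided.
Household 1 (pledges 40, payoff 33): dropping to 0 → total 50, payoff 0. No gain.
Household 2 (pledges 0, payoff 73): pledging 20 → total 110, payoff 53. No gain.
Household 3 (pledges 50, payoff 23): dropping to 0 → total 40, payoff 0. No gain.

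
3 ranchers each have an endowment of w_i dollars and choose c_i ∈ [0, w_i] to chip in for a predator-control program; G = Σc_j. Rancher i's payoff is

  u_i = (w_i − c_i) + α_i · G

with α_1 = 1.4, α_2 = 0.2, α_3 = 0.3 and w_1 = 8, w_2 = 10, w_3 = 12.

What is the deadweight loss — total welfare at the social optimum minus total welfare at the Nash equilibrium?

∂u_i/∂c_i = α_i − 1, so rancher i contributes w_i if α_i > 1, else 0.
α_i > 1 for i ∈ {1}; NE contributions (8, 0, 0), G = 8.
W^NE = Σw_i − G^NE + (Σα_i)·G^NE = 30 + 0.9·8 = 37.2.
Planner: ∂(Σu_j)/∂c_i = Σα_j − 1 = 0.9 > 0, so everyone contributes w_i; G^SO = 30, W^SO = 30 + 0.9·30 = 57.
Deadweight loss = 19.8.

19.8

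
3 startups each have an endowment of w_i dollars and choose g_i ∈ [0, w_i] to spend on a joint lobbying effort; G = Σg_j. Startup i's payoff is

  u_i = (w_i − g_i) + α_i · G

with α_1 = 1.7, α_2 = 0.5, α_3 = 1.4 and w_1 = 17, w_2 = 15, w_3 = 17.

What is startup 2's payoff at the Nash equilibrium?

32

∂u_i/∂g_i = α_i − 1, so startup i contributes w_i if α_i > 1, else 0.
α_i > 1 for i ∈ {1, 3}; NE contributions (17, 0, 17), G = 34.
u_2 = (15 − 0) + 0.5·34 = 32.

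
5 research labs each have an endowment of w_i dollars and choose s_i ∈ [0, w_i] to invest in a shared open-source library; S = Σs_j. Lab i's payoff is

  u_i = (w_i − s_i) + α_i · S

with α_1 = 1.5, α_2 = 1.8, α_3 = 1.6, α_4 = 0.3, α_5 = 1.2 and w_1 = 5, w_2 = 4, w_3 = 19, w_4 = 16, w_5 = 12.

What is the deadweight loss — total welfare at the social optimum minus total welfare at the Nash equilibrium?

∂u_i/∂s_i = α_i − 1, so lab i contributes w_i if α_i > 1, else 0.
α_i > 1 for i ∈ {1, 2, 3, 5}; NE contributions (5, 4, 19, 0, 12), S = 40.
W^NE = Σw_i − S^NE + (Σα_i)·S^NE = 56 + 5.4·40 = 272.
Planner: ∂(Σu_j)/∂s_i = Σα_j − 1 = 5.4 > 0, so everyone contributes w_i; S^SO = 56, W^SO = 56 + 5.4·56 = 358.4.
Deadweight loss = 86.4.

86.4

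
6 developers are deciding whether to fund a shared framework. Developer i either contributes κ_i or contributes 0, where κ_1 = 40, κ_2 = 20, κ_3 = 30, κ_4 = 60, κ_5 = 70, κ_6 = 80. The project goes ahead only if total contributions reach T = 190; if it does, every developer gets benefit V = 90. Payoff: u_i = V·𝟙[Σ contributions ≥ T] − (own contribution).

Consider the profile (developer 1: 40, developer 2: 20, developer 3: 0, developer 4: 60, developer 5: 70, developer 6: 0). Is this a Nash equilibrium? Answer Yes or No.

Total = 190 ≥ 190: provided.
Developer 1 (pledges 40, payoff 50): dropping to 0 → total 150, payoff 0. No gain.
Developer 2 (pledges 20, payoff 70): dropping to 0 → total 170, payoff 0. No gain.
Developer 3 (pledges 0, payoff 90): pledging 30 → total 220, payoff 60. No gain.
Developer 4 (pledges 60, payoff 30): dropping to 0 → total 130, payoff 0. No gain.
Developer 5 (pledges 70, payoff 20): dropping to 0 → total 120, payoff 0. No gain.
Developer 6 (pledges 0, payoff 90): pledging 80 → total 270, payoff 10. No gain.

Yes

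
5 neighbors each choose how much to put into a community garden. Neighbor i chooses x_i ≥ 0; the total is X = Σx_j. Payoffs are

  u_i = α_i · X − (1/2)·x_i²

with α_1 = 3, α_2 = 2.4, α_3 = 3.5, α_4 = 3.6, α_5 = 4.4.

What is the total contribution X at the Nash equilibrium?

16.9

Neighbor i's FOC: ∂u_i/∂x_i = α_i − x_i = 0, so x_i* = α_i.
NE contributions = (3, 2.4, 3.5, 3.6, 4.4); X = 16.9.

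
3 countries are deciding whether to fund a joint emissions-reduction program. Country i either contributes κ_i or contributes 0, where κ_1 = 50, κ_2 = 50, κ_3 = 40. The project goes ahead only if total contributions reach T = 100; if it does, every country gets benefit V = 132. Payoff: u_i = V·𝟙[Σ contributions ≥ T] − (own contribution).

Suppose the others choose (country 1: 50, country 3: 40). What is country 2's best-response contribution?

50

Others' total = 90. Contributing 50 brings total to 140 ≥ 100: gain V − κ_2 = 82.
Best response: 50.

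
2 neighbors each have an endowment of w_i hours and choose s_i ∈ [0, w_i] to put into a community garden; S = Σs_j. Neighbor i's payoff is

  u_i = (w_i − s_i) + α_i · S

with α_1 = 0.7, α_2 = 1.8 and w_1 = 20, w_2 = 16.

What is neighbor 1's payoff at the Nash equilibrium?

31.2

∂u_i/∂s_i = α_i − 1, so neighbor i contributes w_i if α_i > 1, else 0.
α_i > 1 for i ∈ {2}; NE contributions (0, 16), S = 16.
u_1 = (20 − 0) + 0.7·16 = 31.2.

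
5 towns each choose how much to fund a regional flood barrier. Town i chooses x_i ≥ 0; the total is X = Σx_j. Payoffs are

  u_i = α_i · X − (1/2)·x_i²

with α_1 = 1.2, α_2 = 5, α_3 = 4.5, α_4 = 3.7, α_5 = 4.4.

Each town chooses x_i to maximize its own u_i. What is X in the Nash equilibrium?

18.8

Town i's FOC: ∂u_i/∂x_i = α_i − x_i = 0, so x_i* = α_i.
NE contributions = (1.2, 5, 4.5, 3.7, 4.4); X = 18.8.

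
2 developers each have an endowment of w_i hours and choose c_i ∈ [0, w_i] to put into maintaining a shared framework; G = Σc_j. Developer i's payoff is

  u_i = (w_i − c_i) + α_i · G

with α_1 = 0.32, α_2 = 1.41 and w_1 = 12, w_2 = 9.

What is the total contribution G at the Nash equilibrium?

9

∂u_i/∂c_i = α_i − 1, so developer i contributes w_i if α_i > 1, else 0.
α_i > 1 for i ∈ {2}; NE contributions (0, 9), G = 9.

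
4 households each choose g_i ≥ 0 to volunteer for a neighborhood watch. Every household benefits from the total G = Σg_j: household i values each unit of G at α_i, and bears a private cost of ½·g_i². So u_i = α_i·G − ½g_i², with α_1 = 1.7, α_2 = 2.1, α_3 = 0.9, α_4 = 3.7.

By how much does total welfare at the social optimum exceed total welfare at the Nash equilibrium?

81.46

Household i's FOC: ∂u_i/∂g_i = α_i − g_i = 0, so g_i* = α_i.
NE contributions = (1.7, 2.1, 0.9, 3.7); G = 8.4.
W^NE = (Σα)·G − ½Σα_i² = 8.4² − ½·21.8 = 59.66.
Planner sets g_i = Σα_j = 8.4 for every i, so G^SO = 4·8.4 = 33.6.
W^SO = (Σα)·G^SO − ½·4·(Σα)² = (4/2)·8.4² = 141.12.
Deadweight loss = W^SO − W^NE = 81.46.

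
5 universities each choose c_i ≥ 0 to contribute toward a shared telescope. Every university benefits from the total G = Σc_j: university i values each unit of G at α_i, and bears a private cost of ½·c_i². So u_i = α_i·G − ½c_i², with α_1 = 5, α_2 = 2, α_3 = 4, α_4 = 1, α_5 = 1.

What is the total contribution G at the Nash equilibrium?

13

University i's FOC: ∂u_i/∂c_i = α_i − c_i = 0, so c_i* = α_i.
NE contributions = (5, 2, 4, 1, 1); G = 13.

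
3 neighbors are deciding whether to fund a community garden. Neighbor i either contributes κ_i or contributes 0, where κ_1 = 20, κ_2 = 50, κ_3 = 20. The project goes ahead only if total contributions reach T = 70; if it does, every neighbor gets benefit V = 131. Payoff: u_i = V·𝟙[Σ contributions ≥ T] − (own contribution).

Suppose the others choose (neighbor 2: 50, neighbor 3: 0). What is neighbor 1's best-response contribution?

Others' total = 50. Contributing 20 brings total to 70 ≥ 70: gain V − κ_1 = 111.
Best response: 20.

20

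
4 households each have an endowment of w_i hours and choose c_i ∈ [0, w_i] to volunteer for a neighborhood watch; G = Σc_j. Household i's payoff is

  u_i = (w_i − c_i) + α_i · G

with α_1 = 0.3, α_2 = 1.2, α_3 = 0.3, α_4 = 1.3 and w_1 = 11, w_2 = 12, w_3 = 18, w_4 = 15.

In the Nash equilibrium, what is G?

∂u_i/∂c_i = α_i − 1, so household i contributes w_i if α_i > 1, else 0.
α_i > 1 for i ∈ {2, 4}; NE contributions (0, 12, 0, 15), G = 27.

27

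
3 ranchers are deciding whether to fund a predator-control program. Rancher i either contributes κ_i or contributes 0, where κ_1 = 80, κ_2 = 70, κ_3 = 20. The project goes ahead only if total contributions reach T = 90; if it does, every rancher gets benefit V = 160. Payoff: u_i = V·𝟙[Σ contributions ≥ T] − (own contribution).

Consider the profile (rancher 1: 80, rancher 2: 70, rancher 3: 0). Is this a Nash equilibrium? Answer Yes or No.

Total = 150 ≥ 90: provided.
Rancher 1 (pledges 80, payoff 80): dropping to 0 → total 70, payoff 0. No gain.
Rancher 2 (pledges 70, payoff 90): dropping to 0 → total 80, payoff 0. No gain.
Rancher 3 (pledges 0, payoff 160): pledging 20 → total 170, payoff 140. No gain.

Yes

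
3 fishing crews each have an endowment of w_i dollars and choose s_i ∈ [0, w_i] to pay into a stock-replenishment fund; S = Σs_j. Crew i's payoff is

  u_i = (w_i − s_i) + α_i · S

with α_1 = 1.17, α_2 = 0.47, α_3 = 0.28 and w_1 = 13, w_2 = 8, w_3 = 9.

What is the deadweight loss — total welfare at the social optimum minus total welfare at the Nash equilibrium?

15.64

∂u_i/∂s_i = α_i − 1, so crew i contributes w_i if α_i > 1, else 0.
α_i > 1 for i ∈ {1}; NE contributions (13, 0, 0), S = 13.
W^NE = Σw_i − S^NE + (Σα_i)·S^NE = 30 + 0.92·13 = 41.96.
Planner: ∂(Σu_j)/∂s_i = Σα_j − 1 = 0.92 > 0, so everyone contributes w_i; S^SO = 30, W^SO = 30 + 0.92·30 = 57.6.
Deadweight loss = 15.64.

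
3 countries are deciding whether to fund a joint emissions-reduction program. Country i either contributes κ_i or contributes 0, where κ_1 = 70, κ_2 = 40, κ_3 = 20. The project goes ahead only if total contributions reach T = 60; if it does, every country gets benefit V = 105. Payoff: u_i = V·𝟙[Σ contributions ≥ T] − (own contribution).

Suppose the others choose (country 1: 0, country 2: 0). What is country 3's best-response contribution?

0

Others' total = 0. Even contributing 20 gives 20 < 60: no benefit either way.
Best response: 0.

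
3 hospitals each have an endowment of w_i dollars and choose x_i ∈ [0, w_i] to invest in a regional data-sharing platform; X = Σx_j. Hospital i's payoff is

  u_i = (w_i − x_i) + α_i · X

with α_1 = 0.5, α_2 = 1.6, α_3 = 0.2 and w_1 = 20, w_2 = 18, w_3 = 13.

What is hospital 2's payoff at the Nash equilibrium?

28.8

∂u_i/∂x_i = α_i − 1, so hospital i contributes w_i if α_i > 1, else 0.
α_i > 1 for i ∈ {2}; NE contributions (0, 18, 0), X = 18.
u_2 = (18 − 18) + 1.6·18 = 28.8.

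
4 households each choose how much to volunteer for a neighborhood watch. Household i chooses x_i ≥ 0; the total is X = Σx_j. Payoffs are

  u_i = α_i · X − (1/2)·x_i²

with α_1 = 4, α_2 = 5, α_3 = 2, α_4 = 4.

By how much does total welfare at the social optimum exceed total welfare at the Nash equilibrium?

255.5

Household i's FOC: ∂u_i/∂x_i = α_i − x_i = 0, so x_i* = α_i.
NE contributions = (4, 5, 2, 4); X = 15.
W^NE = (Σα)·X − ½Σα_i² = 15² − ½·61 = 194.5.
Planner sets x_i = Σα_j = 15 for every i, so X^SO = 4·15 = 60.
W^SO = (Σα)·X^SO − ½·4·(Σα)² = (4/2)·15² = 450.
Deadweight loss = W^SO − W^NE = 255.5.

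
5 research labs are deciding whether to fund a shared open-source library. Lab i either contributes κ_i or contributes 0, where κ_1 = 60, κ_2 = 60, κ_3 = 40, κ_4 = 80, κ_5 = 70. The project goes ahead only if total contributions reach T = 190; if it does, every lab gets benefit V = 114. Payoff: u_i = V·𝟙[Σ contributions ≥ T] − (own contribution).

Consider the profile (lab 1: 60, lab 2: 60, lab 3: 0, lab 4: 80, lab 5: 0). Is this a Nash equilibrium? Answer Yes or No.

Total = 200 ≥ 190: provided.
Lab 1 (pledges 60, payoff 54): dropping to 0 → total 140, payoff 0. No gain.
Lab 2 (pledges 60, payoff 54): dropping to 0 → total 140, payoff 0. No gain.
Lab 3 (pledges 0, payoff 114): pledging 40 → total 240, payoff 74. No gain.
Lab 4 (pledges 80, payoff 34): dropping to 0 → total 120, payoff 0. No gain.
Lab 5 (pledges 0, payoff 114): pledging 70 → total 270, payoff 44. No gain.

Yes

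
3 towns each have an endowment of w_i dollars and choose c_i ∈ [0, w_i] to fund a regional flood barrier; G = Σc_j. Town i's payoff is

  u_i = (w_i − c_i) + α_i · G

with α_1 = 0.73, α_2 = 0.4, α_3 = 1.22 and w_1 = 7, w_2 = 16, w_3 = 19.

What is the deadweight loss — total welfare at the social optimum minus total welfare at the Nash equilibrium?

∂u_i/∂c_i = α_i − 1, so town i contributes w_i if α_i > 1, else 0.
α_i > 1 for i ∈ {3}; NE contributions (0, 0, 19), G = 19.
W^NE = Σw_i − G^NE + (Σα_i)·G^NE = 42 + 1.35·19 = 67.65.
Planner: ∂(Σu_j)/∂c_i = Σα_j − 1 = 1.35 > 0, so everyone contributes w_i; G^SO = 42, W^SO = 42 + 1.35·42 = 98.7.
Deadweight loss = 31.05.

31.05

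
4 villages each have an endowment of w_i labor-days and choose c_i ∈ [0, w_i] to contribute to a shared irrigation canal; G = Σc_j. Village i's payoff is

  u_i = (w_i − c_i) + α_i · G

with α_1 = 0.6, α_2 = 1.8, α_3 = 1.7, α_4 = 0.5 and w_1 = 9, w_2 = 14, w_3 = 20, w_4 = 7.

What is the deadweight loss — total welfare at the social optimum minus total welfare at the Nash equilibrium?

∂u_i/∂c_i = α_i − 1, so village i contributes w_i if α_i > 1, else 0.
α_i > 1 for i ∈ {2, 3}; NE contributions (0, 14, 20, 0), G = 34.
W^NE = Σw_i − G^NE + (Σα_i)·G^NE = 50 + 3.6·34 = 172.4.
Planner: ∂(Σu_j)/∂c_i = Σα_j − 1 = 3.6 > 0, so everyone contributes w_i; G^SO = 50, W^SO = 50 + 3.6·50 = 230.
Deadweight loss = 57.6.

57.6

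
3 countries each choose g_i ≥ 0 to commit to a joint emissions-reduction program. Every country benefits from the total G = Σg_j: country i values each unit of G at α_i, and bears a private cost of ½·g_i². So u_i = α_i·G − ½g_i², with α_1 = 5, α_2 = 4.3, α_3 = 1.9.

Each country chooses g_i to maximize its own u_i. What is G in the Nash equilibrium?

Country i's FOC: ∂u_i/∂g_i = α_i − g_i = 0, so g_i* = α_i.
NE contributions = (5, 4.3, 1.9); G = 11.2.

11.2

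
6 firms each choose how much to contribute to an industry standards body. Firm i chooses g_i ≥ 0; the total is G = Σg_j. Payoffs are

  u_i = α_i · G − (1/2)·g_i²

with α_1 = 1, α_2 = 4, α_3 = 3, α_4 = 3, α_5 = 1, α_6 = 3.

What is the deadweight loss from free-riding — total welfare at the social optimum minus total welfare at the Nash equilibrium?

472.5

Firm i's FOC: ∂u_i/∂g_i = α_i − g_i = 0, so g_i* = α_i.
NE contributions = (1, 4, 3, 3, 1, 3); G = 15.
W^NE = (Σα)·G − ½Σα_i² = 15² − ½·45 = 202.5.
Planner sets g_i = Σα_j = 15 for every i, so G^SO = 6·15 = 90.
W^SO = (Σα)·G^SO − ½·6·(Σα)² = (6/2)·15² = 675.
Deadweight loss = W^SO − W^NE = 472.5.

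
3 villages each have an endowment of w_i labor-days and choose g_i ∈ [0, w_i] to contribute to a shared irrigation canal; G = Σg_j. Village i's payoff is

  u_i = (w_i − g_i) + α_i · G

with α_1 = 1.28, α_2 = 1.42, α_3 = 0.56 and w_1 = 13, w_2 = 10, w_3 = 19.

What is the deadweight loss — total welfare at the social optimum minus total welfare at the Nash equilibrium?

42.94

∂u_i/∂g_i = α_i − 1, so village i contributes w_i if α_i > 1, else 0.
α_i > 1 for i ∈ {1, 2}; NE contributions (13, 10, 0), G = 23.
W^NE = Σw_i − G^NE + (Σα_i)·G^NE = 42 + 2.26·23 = 93.98.
Planner: ∂(Σu_j)/∂g_i = Σα_j − 1 = 2.26 > 0, so everyone contributes w_i; G^SO = 42, W^SO = 42 + 2.26·42 = 136.92.
Deadweight loss = 42.94.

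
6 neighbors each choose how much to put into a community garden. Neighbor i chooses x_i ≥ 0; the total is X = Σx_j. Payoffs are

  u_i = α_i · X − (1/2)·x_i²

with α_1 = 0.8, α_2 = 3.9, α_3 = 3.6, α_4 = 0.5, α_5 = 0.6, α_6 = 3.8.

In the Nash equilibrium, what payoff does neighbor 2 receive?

Neighbor i's FOC: ∂u_i/∂x_i = α_i − x_i = 0, so x_i* = α_i.
NE contributions = (0.8, 3.9, 3.6, 0.5, 0.6, 3.8); X = 13.2.
u_2 = α_2·X − ½·(x_2)² = 3.9·13.2 − ½·3.9² = 43.875.

43.875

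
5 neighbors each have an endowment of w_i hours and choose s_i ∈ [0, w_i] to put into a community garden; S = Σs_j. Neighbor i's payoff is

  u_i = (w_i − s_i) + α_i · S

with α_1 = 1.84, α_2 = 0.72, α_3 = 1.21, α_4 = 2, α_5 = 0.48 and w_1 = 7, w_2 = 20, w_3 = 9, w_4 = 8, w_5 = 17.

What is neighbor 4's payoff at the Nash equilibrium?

∂u_i/∂s_i = α_i − 1, so neighbor i contributes w_i if α_i > 1, else 0.
α_i > 1 for i ∈ {1, 3, 4}; NE contributions (7, 0, 9, 8, 0), S = 24.
u_4 = (8 − 8) + 2·24 = 48.

48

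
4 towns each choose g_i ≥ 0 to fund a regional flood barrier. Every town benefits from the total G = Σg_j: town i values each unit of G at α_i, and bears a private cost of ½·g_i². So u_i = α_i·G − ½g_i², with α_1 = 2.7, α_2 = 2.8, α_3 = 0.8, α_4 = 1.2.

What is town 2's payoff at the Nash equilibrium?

17.08

Town i's FOC: ∂u_i/∂g_i = α_i − g_i = 0, so g_i* = α_i.
NE contributions = (2.7, 2.8, 0.8, 1.2); G = 7.5.
u_2 = α_2·G − ½·(g_2)² = 2.8·7.5 − ½·2.8² = 17.08.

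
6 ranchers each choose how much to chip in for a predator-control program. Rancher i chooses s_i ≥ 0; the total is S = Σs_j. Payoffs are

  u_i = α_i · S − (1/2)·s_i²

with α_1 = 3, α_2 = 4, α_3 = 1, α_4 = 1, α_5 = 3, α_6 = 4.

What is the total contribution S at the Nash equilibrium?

Rancher i's FOC: ∂u_i/∂s_i = α_i − s_i = 0, so s_i* = α_i.
NE contributions = (3, 4, 1, 1, 3, 4); S = 16.

16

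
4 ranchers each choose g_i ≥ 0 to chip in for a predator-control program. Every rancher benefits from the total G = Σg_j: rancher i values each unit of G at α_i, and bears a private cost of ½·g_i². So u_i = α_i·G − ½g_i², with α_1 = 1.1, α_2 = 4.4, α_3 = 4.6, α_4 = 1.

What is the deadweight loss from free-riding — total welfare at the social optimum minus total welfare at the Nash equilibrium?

Rancher i's FOC: ∂u_i/∂g_i = α_i − g_i = 0, so g_i* = α_i.
NE contributions = (1.1, 4.4, 4.6, 1); G = 11.1.
W^NE = (Σα)·G − ½Σα_i² = 11.1² − ½·42.73 = 101.845.
Planner sets g_i = Σα_j = 11.1 for every i, so G^SO = 4·11.1 = 44.4.
W^SO = (Σα)·G^SO − ½·4·(Σα)² = (4/2)·11.1² = 246.42.
Deadweight loss = W^SO − W^NE = 144.575.

144.575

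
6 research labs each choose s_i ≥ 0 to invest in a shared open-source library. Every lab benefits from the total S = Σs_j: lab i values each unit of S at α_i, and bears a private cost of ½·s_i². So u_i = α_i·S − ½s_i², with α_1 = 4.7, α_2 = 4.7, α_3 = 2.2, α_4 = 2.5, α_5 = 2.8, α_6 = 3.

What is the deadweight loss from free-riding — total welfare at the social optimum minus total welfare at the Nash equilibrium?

828.075

Lab i's FOC: ∂u_i/∂s_i = α_i − s_i = 0, so s_i* = α_i.
NE contributions = (4.7, 4.7, 2.2, 2.5, 2.8, 3); S = 19.9.
W^NE = (Σα)·S − ½Σα_i² = 19.9² − ½·72.11 = 359.955.
Planner sets s_i = Σα_j = 19.9 for every i, so S^SO = 6·19.9 = 119.4.
W^SO = (Σα)·S^SO − ½·6·(Σα)² = (6/2)·19.9² = 1188.03.
Deadweight loss = W^SO − W^NE = 828.075.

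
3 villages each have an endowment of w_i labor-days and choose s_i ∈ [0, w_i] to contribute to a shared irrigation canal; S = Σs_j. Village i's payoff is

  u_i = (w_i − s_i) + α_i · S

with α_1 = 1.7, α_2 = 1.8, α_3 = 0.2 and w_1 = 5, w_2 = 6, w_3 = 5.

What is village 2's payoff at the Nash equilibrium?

19.8

∂u_i/∂s_i = α_i − 1, so village i contributes w_i if α_i > 1, else 0.
α_i > 1 for i ∈ {1, 2}; NE contributions (5, 6, 0), S = 11.
u_2 = (6 − 6) + 1.8·11 = 19.8.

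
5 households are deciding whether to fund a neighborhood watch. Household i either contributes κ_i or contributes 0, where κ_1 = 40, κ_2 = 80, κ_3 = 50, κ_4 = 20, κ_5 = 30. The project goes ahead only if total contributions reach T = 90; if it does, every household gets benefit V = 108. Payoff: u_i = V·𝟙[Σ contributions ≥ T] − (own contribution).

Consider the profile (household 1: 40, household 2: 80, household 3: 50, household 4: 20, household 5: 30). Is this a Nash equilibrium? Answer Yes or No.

Total = 220 ≥ 90: provided.
Household 1 (pledges 40, payoff 68): dropping to 0 → total 180, payoff 108. Profitable deviation.

No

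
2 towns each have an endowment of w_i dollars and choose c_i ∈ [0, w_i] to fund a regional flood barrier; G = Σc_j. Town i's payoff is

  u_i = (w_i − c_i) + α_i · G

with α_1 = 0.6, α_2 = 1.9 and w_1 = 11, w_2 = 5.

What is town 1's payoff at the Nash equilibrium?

14

∂u_i/∂c_i = α_i − 1, so town i contributes w_i if α_i > 1, else 0.
α_i > 1 for i ∈ {2}; NE contributions (0, 5), G = 5.
u_1 = (11 − 0) + 0.6·5 = 14.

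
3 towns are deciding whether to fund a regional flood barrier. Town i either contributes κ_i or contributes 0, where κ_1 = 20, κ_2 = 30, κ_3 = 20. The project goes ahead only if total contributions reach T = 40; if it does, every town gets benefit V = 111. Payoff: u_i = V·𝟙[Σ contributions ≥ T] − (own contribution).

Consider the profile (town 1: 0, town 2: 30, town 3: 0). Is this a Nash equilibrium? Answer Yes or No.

No

Total = 30 < 40: not provided.
Town 1 (pledges 0, payoff 0): pledging 20 → total 50, payoff 91. Profitable deviation.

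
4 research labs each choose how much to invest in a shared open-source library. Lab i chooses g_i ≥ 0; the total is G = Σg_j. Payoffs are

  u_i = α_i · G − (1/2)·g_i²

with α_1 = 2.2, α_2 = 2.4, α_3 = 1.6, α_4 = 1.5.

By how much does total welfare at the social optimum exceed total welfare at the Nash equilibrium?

Lab i's FOC: ∂u_i/∂g_i = α_i − g_i = 0, so g_i* = α_i.
NE contributions = (2.2, 2.4, 1.6, 1.5); G = 7.7.
W^NE = (Σα)·G − ½Σα_i² = 7.7² − ½·15.41 = 51.585.
Planner sets g_i = Σα_j = 7.7 for every i, so G^SO = 4·7.7 = 30.8.
W^SO = (Σα)·G^SO − ½·4·(Σα)² = (4/2)·7.7² = 118.58.
Deadweight loss = W^SO − W^NE = 66.995.

66.995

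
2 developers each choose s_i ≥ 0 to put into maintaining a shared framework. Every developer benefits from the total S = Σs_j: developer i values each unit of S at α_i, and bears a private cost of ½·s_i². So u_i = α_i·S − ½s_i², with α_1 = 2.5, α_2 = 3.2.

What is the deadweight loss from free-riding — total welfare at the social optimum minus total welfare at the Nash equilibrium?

Developer i's FOC: ∂u_i/∂s_i = α_i − s_i = 0, so s_i* = α_i.
NE contributions = (2.5, 3.2); S = 5.7.
W^NE = (Σα)·S − ½Σα_i² = 5.7² − ½·16.49 = 24.245.
Planner sets s_i = Σα_j = 5.7 for every i, so S^SO = 2·5.7 = 11.4.
W^SO = (Σα)·S^SO − ½·2·(Σα)² = (2/2)·5.7² = 32.49.
Deadweight loss = W^SO − W^NE = 8.245.

8.245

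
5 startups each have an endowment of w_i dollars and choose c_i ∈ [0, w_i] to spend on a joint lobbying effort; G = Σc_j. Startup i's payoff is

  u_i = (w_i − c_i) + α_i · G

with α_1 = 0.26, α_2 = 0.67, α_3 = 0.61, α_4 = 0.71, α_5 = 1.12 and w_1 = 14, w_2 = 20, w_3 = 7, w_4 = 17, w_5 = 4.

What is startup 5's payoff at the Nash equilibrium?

∂u_i/∂c_i = α_i − 1, so startup i contributes w_i if α_i > 1, else 0.
α_i > 1 for i ∈ {5}; NE contributions (0, 0, 0, 0, 4), G = 4.
u_5 = (4 − 4) + 1.12·4 = 4.48.

4.48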